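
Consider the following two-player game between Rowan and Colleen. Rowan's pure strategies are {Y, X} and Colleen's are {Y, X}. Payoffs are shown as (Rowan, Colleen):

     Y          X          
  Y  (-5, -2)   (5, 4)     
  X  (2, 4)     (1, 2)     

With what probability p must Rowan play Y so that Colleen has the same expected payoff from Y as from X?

p = 1/4

Rowan's mix must leave Colleen indifferent between Y and X.
  Colleen's payoff to Y: p·(-2) + (1−p)·4 = -6p + 4
  Colleen's payoff to X: p·4 + (1−p)·2 = 2p + 2
  -6p + 4 = 2p + 2  ⇒  -8p = -2  ⇒  p = 1/4.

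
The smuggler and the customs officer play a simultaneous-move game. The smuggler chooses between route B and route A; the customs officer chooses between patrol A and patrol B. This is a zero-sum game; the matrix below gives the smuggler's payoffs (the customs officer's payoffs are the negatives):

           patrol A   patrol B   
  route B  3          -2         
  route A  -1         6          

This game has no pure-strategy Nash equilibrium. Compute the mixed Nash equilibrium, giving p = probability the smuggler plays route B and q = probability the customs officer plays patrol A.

Set the customs officer's expected payoff from patrol A equal to that from patrol B:
  the customs officer's payoff from patrol A: p·(-3) + (1−p)·1 = -4p + 1
  the customs officer's payoff from patrol B: p·2 + (1−p)·(-6) = 8p - 6
  -4p + 1 = 8p - 6  ⇒  -12p = -7  ⇒  p = 7/12.
Set the smuggler's expected payoff from route B equal to that from route A:
  the smuggler's payoff from route B: q·3 + (1−q)·(-2) = 5q - 2
  the smuggler's payoff from route A: q·(-1) + (1−q)·6 = -7q + 6
  5q - 2 = -7q + 6  ⇒  12q = 8  ⇒  q = 2/3.

p = 7/12, q = 2/3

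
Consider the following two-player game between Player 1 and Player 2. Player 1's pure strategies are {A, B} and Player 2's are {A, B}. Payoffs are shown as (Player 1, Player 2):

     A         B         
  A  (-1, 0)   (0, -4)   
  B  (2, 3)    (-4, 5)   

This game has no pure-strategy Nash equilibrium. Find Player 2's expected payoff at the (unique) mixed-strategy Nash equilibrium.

2

Player 2's indifference between A and B determines Player 1's mixing probability p:
  Player 2's expected payoff from A: p·0 + (1−p)·3 = -3p + 3
  Player 2's expected payoff from B: p·(-4) + (1−p)·5 = -9p + 5
  -3p + 3 = -9p + 5  ⇒  6p = 2  ⇒  p = 1/3.
At equilibrium Player 2 is indifferent across columns, so Player 2's payoff equals the payoff from A: (1/3)·0 + (2/3)·3 = 2.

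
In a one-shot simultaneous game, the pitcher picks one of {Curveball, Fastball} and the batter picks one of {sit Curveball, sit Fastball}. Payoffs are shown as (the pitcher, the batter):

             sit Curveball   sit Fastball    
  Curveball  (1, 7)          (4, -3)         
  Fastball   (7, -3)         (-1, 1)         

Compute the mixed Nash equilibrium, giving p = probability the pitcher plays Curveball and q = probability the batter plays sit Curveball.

p = 2/7, q = 5/11

Set the batter's expected payoff from sit Curveball equal to that from sit Fastball:
  the batter's payoff to sit Curveball: p·7 + (1−p)·(-3) = 10p - 3
  the batter's payoff to sit Fastball: p·(-3) + (1−p)·1 = -4p + 1
  10p - 3 = -4p + 1  ⇒  14p = 4  ⇒  p = 2/7.
The pitcher's indifference between Curveball and Fastball determines the batter's mixing probability q:
  the pitcher's payoff from Curveball: q·1 + (1−q)·4 = -3q + 4
  the pitcher's payoff from Fastball: q·7 + (1−q)·(-1) = 8q - 1
  -3q + 4 = 8q - 1  ⇒  -11q = -5  ⇒  q = 5/11.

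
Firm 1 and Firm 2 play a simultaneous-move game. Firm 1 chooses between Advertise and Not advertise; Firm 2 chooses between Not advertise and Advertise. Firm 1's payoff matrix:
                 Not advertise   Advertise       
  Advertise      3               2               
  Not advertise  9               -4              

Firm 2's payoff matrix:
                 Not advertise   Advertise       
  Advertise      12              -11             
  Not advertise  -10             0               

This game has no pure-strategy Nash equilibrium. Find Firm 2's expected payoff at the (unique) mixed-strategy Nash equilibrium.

-10/3

In a mixed equilibrium Firm 2 is indifferent between Not advertise and Advertise; this condition fixes p.
  Firm 2's expected payoff from Not advertise: p·12 + (1−p)·(-10) = 22p - 10
  Firm 2's expected payoff from Advertise: p·(-11) + (1−p)·0 = -11p
  22p - 10 = -11p  ⇒  33p = 10  ⇒  p = 10/33.
At equilibrium Firm 2 is indifferent across columns, so Firm 2's payoff equals the payoff from Not advertise: (10/33)·12 + (23/33)·(-10) = -10/3.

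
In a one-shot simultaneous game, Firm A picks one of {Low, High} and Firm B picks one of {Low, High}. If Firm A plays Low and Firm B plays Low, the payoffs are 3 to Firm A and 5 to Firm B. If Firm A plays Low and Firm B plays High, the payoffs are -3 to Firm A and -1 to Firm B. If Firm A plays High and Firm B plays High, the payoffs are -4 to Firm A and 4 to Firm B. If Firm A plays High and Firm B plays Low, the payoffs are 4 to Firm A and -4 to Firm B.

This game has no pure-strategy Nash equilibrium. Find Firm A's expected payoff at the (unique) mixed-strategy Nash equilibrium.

0

Firm A's indifference between Low and High determines Firm B's mixing probability q:
  Firm A's payoff from Low: q·3 + (1−q)·(-3) = 6q - 3
  Firm A's payoff from High: q·4 + (1−q)·(-4) = 8q - 4
  6q - 3 = 8q - 4  ⇒  -2q = -1  ⇒  q = 1/2.
At equilibrium Firm A is indifferent across rows, so Firm A's payoff equals the payoff from Low: (1/2)·3 + (1/2)·(-3) = 0.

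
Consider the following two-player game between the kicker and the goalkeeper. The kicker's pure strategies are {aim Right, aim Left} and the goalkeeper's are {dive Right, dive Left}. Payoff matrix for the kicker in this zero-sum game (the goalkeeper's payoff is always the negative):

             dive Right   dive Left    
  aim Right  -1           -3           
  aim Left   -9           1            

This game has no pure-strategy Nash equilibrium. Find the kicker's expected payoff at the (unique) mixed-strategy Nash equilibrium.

-7/3

In a mixed equilibrium the kicker is indifferent between aim Right and aim Left; this condition fixes q.
  the kicker's payoff to aim Right: q·(-1) + (1−q)·(-3) = 2q - 3
  the kicker's payoff to aim Left: q·(-9) + (1−q)·1 = -10q + 1
  2q - 3 = -10q + 1  ⇒  12q = 4  ⇒  q = 1/3.
At equilibrium the kicker is indifferent across rows, so the kicker's payoff equals the payoff from aim Right: (1/3)·(-1) + (2/3)·(-3) = -7/3.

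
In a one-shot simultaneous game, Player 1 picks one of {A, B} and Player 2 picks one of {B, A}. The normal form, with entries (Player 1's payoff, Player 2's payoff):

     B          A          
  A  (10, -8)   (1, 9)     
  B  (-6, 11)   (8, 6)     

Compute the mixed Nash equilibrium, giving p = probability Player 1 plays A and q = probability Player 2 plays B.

In a mixed equilibrium Player 2 is indifferent between B and A; this condition fixes p.
  Player 2's expected payoff from B: p·(-8) + (1−p)·11 = -19p + 11
  Player 2's expected payoff from A: p·9 + (1−p)·6 = 3p + 6
  -19p + 11 = 3p + 6  ⇒  -22p = -5  ⇒  p = 5/22.
In a mixed equilibrium Player 1 is indifferent between A and B; this condition fixes q.
  Player 1's payoff to A: q·10 + (1−q)·1 = 9q + 1
  Player 1's payoff to B: q·(-6) + (1−q)·8 = -14q + 8
  9q + 1 = -14q + 8  ⇒  23q = 7  ⇒  q = 7/23.

p = 5/22, q = 7/23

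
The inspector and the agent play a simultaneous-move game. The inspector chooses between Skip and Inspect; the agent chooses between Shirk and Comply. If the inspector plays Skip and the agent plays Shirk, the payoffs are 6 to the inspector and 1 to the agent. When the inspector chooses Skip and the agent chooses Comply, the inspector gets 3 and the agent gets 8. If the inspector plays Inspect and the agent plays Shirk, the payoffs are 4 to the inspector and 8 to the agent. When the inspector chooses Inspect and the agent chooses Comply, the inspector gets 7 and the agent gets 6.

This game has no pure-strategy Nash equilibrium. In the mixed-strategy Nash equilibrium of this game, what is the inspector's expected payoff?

The agent's mix must leave the inspector indifferent between Skip and Inspect.
  the inspector's payoff from Skip: q·6 + (1−q)·3 = 3q + 3
  the inspector's payoff from Inspect: q·4 + (1−q)·7 = -3q + 7
  3q + 3 = -3q + 7  ⇒  6q = 4  ⇒  q = 2/3.
At equilibrium the inspector is indifferent across rows, so the inspector's payoff equals the payoff from Skip: (2/3)·6 + (1/3)·3 = 5.

5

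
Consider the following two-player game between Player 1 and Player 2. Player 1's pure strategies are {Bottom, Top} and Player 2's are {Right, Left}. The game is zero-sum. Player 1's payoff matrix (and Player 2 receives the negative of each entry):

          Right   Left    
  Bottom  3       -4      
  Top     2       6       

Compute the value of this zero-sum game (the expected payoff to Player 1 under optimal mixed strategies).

v = 26/11

Player 1's indifference between Bottom and Top determines Player 2's mixing probability q:
  Player 1's payoff from Bottom: q·3 + (1−q)·(-4) = 7q - 4
  Player 1's payoff from Top: q·2 + (1−q)·6 = -4q + 6
  7q - 4 = -4q + 6  ⇒  11q = 10  ⇒  q = 10/11.
The value is Player 1's expected payoff against this mix (using Bottom): (10/11)·3 + (1/11)·(-4) = 26/11.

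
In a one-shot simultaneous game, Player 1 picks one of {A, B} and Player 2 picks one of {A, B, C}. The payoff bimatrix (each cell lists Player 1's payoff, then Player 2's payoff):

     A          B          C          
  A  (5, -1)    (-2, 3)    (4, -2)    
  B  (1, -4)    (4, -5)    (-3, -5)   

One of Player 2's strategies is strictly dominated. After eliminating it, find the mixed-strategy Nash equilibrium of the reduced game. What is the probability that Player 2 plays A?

Player 2's strategy C is strictly dominated by A: -1 > -2 and -4 > -5. Eliminate C.
Player 1's indifference between A and B determines Player 2's mixing probability q:
  Player 1's expected payoff from A: q·5 + (1−q)·(-2) = 7q - 2
  Player 1's expected payoff from B: q·1 + (1−q)·4 = -3q + 4
  7q - 2 = -3q + 4  ⇒  10q = 6  ⇒  q = 3/5.

q = 3/5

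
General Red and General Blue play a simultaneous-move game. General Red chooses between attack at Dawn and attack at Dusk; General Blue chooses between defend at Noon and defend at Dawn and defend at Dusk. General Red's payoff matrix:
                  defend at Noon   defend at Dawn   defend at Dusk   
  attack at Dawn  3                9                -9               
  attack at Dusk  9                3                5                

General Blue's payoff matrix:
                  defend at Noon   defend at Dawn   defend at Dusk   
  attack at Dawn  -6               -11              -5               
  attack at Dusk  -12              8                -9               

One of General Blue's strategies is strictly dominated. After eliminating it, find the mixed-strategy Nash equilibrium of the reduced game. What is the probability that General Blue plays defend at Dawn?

q = 7/10

General Blue's strategy defend at Noon is strictly dominated by defend at Dusk: -5 > -6 and -9 > -12. Eliminate defend at Noon.
General Blue's mix must leave General Red indifferent between attack at Dawn and attack at Dusk.
  General Red's expected payoff from attack at Dawn: q·9 + (1−q)·(-9) = 18q - 9
  General Red's expected payoff from attack at Dusk: q·3 + (1−q)·5 = -2q + 5
  18q - 9 = -2q + 5  ⇒  20q = 14  ⇒  q = 7/10.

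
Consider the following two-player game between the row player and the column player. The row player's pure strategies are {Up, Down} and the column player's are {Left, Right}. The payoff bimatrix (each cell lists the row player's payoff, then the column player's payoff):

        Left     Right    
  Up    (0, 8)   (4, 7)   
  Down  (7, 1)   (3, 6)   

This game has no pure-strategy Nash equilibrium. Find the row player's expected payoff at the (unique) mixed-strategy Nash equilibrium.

Set the row player's expected payoff from Up equal to that from Down:
  the row player's payoff to Up: q·0 + (1−q)·4 = -4q + 4
  the row player's payoff to Down: q·7 + (1−q)·3 = 4q + 3
  -4q + 4 = 4q + 3  ⇒  -8q = -1  ⇒  q = 1/8.
At equilibrium the row player is indifferent across rows, so the row player's payoff equals the payoff from Up: (1/8)·0 + (7/8)·4 = 7/2.

7/2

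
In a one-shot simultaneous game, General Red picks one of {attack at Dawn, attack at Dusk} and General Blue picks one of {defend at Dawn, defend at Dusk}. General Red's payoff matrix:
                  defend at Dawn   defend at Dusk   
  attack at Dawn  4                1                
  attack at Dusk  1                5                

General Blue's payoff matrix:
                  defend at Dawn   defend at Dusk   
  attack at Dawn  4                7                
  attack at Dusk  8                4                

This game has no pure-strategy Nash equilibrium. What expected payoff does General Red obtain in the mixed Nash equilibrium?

In a mixed equilibrium General Red is indifferent between attack at Dawn and attack at Dusk; this condition fixes q.
  General Red's payoff to attack at Dawn: q·4 + (1−q)·1 = 3q + 1
  General Red's payoff to attack at Dusk: q·1 + (1−q)·5 = -4q + 5
  3q + 1 = -4q + 5  ⇒  7q = 4  ⇒  q = 4/7.
At equilibrium General Red is indifferent across rows, so General Red's payoff equals the payoff from attack at Dawn: (4/7)·4 + (3/7)·1 = 19/7.

19/7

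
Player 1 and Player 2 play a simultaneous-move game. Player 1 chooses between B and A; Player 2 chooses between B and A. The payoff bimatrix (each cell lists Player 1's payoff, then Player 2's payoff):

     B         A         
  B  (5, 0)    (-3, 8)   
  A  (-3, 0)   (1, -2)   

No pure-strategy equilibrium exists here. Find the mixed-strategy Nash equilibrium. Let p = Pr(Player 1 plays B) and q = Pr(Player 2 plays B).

p = 1/5, q = 1/3

Player 2's indifference between B and A determines Player 1's mixing probability p:
  Player 2's payoff to B: p·0 + (1−p)·0 = 0
  Player 2's payoff to A: p·8 + (1−p)·(-2) = 10p - 2
  0 = 10p - 2  ⇒  -10p = -2  ⇒  p = 1/5.
Set Player 1's expected payoff from B equal to that from A:
  Player 1's expected payoff from B: q·5 + (1−q)·(-3) = 8q - 3
  Player 1's expected payoff from A: q·(-3) + (1−q)·1 = -4q + 1
  8q - 3 = -4q + 1  ⇒  12q = 4  ⇒  q = 1/3.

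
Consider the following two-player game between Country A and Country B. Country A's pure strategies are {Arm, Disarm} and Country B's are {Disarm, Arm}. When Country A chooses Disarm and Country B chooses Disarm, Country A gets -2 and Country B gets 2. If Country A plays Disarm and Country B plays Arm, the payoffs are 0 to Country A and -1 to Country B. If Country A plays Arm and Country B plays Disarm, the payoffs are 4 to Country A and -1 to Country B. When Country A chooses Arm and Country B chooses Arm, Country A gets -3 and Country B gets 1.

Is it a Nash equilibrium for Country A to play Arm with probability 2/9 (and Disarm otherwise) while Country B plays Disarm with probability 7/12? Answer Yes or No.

No

Given Country A's mix p = 2/9, Country B's payoff from Disarm is 4/3 but from Arm is -5/9. Country B strictly prefers Disarm, so Country B would not mix.
So the proposed profile is not a Nash equilibrium.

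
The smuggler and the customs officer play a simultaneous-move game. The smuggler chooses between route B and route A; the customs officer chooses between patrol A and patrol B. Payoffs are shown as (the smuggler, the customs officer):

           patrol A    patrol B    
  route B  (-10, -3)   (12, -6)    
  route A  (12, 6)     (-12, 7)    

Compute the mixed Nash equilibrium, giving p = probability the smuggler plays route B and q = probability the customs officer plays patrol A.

p = 1/4, q = 12/23

In a mixed equilibrium the customs officer is indifferent between patrol A and patrol B; this condition fixes p.
  the customs officer's payoff to patrol A: p·(-3) + (1−p)·6 = -9p + 6
  the customs officer's payoff to patrol B: p·(-6) + (1−p)·7 = -13p + 7
  -9p + 6 = -13p + 7  ⇒  4p = 1  ⇒  p = 1/4.
The smuggler's indifference between route B and route A determines the customs officer's mixing probability q:
  the smuggler's payoff to route B: q·(-10) + (1−q)·12 = -22q + 12
  the smuggler's payoff to route A: q·12 + (1−q)·(-12) = 24q - 12
  -22q + 12 = 24q - 12  ⇒  -46q = -24  ⇒  q = 12/23.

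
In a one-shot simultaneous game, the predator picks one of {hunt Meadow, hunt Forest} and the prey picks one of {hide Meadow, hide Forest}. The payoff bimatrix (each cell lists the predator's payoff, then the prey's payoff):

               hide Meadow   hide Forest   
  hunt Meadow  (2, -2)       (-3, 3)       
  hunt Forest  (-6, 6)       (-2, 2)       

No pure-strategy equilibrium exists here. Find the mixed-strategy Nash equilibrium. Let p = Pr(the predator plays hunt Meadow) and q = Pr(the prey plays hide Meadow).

Set the prey's expected payoff from hide Meadow equal to that from hide Forest:
  the prey's expected payoff from hide Meadow: p·(-2) + (1−p)·6 = -8p + 6
  the prey's expected payoff from hide Forest: p·3 + (1−p)·2 = p + 2
  -8p + 6 = p + 2  ⇒  -9p = -4  ⇒  p = 4/9.
Set the predator's expected payoff from hunt Meadow equal to that from hunt Forest:
  the predator's payoff to hunt Meadow: q·2 + (1−q)·(-3) = 5q - 3
  the predator's payoff to hunt Forest: q·(-6) + (1−q)·(-2) = -4q - 2
  5q - 3 = -4q - 2  ⇒  9q = 1  ⇒  q = 1/9.

p = 4/9, q = 1/9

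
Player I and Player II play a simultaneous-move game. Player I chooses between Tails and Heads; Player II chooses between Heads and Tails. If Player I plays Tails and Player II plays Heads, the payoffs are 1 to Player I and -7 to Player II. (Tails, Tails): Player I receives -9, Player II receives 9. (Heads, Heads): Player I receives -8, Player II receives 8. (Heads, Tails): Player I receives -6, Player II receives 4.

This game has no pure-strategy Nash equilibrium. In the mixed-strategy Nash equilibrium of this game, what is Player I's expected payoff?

In a mixed equilibrium Player I is indifferent between Tails and Heads; this condition fixes q.
  Player I's payoff to Tails: q·1 + (1−q)·(-9) = 10q - 9
  Player I's payoff to Heads: q·(-8) + (1−q)·(-6) = -2q - 6
  10q - 9 = -2q - 6  ⇒  12q = 3  ⇒  q = 1/4.
At equilibrium Player I is indifferent across rows, so Player I's payoff equals the payoff from Tails: (1/4)·1 + (3/4)·(-9) = -13/2.

-13/2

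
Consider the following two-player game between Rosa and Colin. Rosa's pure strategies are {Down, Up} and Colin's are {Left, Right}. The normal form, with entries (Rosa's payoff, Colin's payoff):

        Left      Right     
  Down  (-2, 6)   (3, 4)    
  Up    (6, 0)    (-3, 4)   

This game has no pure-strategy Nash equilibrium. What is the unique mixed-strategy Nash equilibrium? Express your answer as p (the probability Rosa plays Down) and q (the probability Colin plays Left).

Colin's indifference between Left and Right determines Rosa's mixing probability p:
  Colin's payoff from Left: p·6 + (1−p)·0 = 6p
  Colin's payoff from Right: p·4 + (1−p)·4 = 4
  6p = 4  ⇒  6p = 4  ⇒  p = 2/3.
Colin's mix must leave Rosa indifferent between Down and Up.
  Rosa's payoff from Down: q·(-2) + (1−q)·3 = -5q + 3
  Rosa's payoff from Up: q·6 + (1−q)·(-3) = 9q - 3
  -5q + 3 = 9q - 3  ⇒  -14q = -6  ⇒  q = 3/7.

p = 2/3, q = 3/7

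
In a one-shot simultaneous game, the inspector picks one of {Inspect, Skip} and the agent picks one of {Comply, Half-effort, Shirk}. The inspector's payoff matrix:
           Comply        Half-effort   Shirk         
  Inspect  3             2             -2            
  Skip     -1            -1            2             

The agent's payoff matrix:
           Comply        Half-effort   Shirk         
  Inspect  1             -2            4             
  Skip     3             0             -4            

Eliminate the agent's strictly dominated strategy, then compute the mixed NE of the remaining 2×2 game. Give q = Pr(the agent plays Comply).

The agent's strategy Half-effort is strictly dominated by Comply: 1 > -2 and 3 > 0. Eliminate Half-effort.
The inspector's indifference between Inspect and Skip determines the agent's mixing probability q:
  the inspector's expected payoff from Inspect: q·3 + (1−q)·(-2) = 5q - 2
  the inspector's expected payoff from Skip: q·(-1) + (1−q)·2 = -3q + 2
  5q - 2 = -3q + 2  ⇒  8q = 4  ⇒  q = 1/2.

q = 1/2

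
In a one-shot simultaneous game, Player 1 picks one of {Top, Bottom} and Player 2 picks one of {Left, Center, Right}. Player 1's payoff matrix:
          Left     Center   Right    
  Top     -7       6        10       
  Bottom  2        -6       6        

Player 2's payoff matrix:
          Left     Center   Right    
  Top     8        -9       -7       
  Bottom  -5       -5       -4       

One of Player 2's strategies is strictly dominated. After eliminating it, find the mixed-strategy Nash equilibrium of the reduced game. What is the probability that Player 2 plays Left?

Player 2's strategy Center is strictly dominated by Right: -7 > -9 and -4 > -5. Eliminate Center.
In a mixed equilibrium Player 1 is indifferent between Top and Bottom; this condition fixes q.
  Player 1's expected payoff from Top: q·(-7) + (1−q)·10 = -17q + 10
  Player 1's expected payoff from Bottom: q·2 + (1−q)·6 = -4q + 6
  -17q + 10 = -4q + 6  ⇒  -13q = -4  ⇒  q = 4/13.

q = 4/13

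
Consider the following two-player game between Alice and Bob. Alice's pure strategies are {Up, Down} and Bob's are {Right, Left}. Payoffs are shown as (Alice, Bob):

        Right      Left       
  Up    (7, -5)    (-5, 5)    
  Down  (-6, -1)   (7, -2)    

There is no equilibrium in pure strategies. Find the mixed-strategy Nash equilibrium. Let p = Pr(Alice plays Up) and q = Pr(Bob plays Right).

p = 1/11, q = 12/25

Set Bob's expected payoff from Right equal to that from Left:
  Bob's payoff to Right: p·(-5) + (1−p)·(-1) = -4p - 1
  Bob's payoff to Left: p·5 + (1−p)·(-2) = 7p - 2
  -4p - 1 = 7p - 2  ⇒  -11p = -1  ⇒  p = 1/11.
In a mixed equilibrium Alice is indifferent between Up and Down; this condition fixes q.
  Alice's payoff to Up: q·7 + (1−q)·(-5) = 12q - 5
  Alice's payoff to Down: q·(-6) + (1−q)·7 = -13q + 7
  12q - 5 = -13q + 7  ⇒  25q = 12  ⇒  q = 12/25.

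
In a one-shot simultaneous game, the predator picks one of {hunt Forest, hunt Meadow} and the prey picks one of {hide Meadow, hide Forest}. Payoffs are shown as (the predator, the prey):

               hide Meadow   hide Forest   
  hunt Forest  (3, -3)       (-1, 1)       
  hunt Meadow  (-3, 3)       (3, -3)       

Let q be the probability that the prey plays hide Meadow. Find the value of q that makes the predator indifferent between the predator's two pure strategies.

Set the predator's expected payoff from hunt Forest equal to that from hunt Meadow:
  the predator's payoff to hunt Forest: q·3 + (1−q)·(-1) = 4q - 1
  the predator's payoff to hunt Meadow: q·(-3) + (1−q)·3 = -6q + 3
  4q - 1 = -6q + 3  ⇒  10q = 4  ⇒  q = 2/5.

q = 2/5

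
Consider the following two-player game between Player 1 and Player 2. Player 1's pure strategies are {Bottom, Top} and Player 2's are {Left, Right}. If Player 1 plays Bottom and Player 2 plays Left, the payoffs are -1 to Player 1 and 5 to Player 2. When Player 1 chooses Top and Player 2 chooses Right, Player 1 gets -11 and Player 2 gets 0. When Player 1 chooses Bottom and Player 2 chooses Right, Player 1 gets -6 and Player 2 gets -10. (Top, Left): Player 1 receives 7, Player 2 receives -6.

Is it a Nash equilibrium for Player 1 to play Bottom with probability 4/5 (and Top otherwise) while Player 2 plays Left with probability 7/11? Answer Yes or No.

Given Player 1's mix p = 4/5, Player 2's payoff from Left is 14/5 but from Right is -8. Player 2 strictly prefers Left, so Player 2 would not mix.
So the proposed profile is not a Nash equilibrium.

No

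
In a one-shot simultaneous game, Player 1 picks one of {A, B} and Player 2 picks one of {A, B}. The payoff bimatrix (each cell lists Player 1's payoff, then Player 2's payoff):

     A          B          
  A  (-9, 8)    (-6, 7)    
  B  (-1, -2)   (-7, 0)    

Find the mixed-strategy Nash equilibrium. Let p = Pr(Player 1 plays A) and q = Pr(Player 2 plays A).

Set Player 2's expected payoff from A equal to that from B:
  Player 2's expected payoff from A: p·8 + (1−p)·(-2) = 10p - 2
  Player 2's expected payoff from B: p·7 + (1−p)·0 = 7p
  10p - 2 = 7p  ⇒  3p = 2  ⇒  p = 2/3.
Set Player 1's expected payoff from A equal to that from B:
  Player 1's payoff from A: q·(-9) + (1−q)·(-6) = -3q - 6
  Player 1's payoff from B: q·(-1) + (1−q)·(-7) = 6q - 7
  -3q - 6 = 6q - 7  ⇒  -9q = -1  ⇒  q = 1/9.

p = 2/3, q = 1/9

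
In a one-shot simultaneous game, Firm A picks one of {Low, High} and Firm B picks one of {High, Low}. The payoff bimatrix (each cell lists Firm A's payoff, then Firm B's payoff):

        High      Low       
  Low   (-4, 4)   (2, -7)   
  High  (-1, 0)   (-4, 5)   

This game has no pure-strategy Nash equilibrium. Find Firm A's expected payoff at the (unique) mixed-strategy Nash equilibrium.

For Firm A to be willing to mix, Firm A must be indifferent between Low and High, which pins down Firm B's mix.
  Firm A's expected payoff from Low: q·(-4) + (1−q)·2 = -6q + 2
  Firm A's expected payoff from High: q·(-1) + (1−q)·(-4) = 3q - 4
  -6q + 2 = 3q - 4  ⇒  -9q = -6  ⇒  q = 2/3.
At equilibrium Firm A is indifferent across rows, so Firm A's payoff equals the payoff from Low: (2/3)·(-4) + (1/3)·2 = -2.

-2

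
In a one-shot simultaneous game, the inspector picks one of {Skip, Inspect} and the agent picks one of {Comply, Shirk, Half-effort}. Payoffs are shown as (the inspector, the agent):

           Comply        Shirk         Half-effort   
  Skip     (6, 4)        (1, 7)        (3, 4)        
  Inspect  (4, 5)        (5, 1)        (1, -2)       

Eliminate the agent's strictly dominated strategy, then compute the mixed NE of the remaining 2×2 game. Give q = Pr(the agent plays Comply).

The agent's strategy Half-effort is strictly dominated by Shirk: 7 > 4 and 1 > -2. Eliminate Half-effort.
In a mixed equilibrium the inspector is indifferent between Skip and Inspect; this condition fixes q.
  the inspector's payoff from Skip: q·6 + (1−q)·1 = 5q + 1
  the inspector's payoff from Inspect: q·4 + (1−q)·5 = -q + 5
  5q + 1 = -q + 5  ⇒  6q = 4  ⇒  q = 2/3.

q = 2/3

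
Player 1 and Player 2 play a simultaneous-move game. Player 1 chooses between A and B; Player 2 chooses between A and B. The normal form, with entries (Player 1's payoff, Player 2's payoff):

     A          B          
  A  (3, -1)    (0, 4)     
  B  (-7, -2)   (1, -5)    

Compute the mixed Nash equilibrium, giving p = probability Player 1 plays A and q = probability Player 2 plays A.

p = 3/8, q = 1/11

Player 1's mix must leave Player 2 indifferent between A and B.
  Player 2's payoff from A: p·(-1) + (1−p)·(-2) = p - 2
  Player 2's payoff from B: p·4 + (1−p)·(-5) = 9p - 5
  p - 2 = 9p - 5  ⇒  -8p = -3  ⇒  p = 3/8.
Player 2's mix must leave Player 1 indifferent between A and B.
  Player 1's payoff from A: q·3 + (1−q)·0 = 3q
  Player 1's payoff from B: q·(-7) + (1−q)·1 = -8q + 1
  3q = -8q + 1  ⇒  11q = 1  ⇒  q = 1/11.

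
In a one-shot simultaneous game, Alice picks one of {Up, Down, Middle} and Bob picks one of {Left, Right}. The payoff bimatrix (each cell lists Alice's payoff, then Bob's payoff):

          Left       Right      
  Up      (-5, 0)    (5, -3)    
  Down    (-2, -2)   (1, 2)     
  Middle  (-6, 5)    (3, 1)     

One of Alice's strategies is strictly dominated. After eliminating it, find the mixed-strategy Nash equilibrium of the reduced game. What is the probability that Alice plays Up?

Alice's strategy Middle is strictly dominated by Up: -5 > -6 and 5 > 3. Eliminate Middle.
Alice's mix must leave Bob indifferent between Left and Right.
  Bob's expected payoff from Left: p·0 + (1−p)·(-2) = 2p - 2
  Bob's expected payoff from Right: p·(-3) + (1−p)·2 = -5p + 2
  2p - 2 = -5p + 2  ⇒  7p = 4  ⇒  p = 4/7.

p = 4/7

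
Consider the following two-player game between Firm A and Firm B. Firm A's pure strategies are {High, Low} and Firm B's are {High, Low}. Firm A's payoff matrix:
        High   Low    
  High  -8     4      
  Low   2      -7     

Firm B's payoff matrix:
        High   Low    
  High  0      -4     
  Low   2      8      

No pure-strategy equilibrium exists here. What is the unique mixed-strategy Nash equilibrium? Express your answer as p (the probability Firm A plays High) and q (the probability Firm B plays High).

p = 3/5, q = 11/21

In a mixed equilibrium Firm B is indifferent between High and Low; this condition fixes p.
  Firm B's payoff from High: p·0 + (1−p)·2 = -2p + 2
  Firm B's payoff from Low: p·(-4) + (1−p)·8 = -12p + 8
  -2p + 2 = -12p + 8  ⇒  10p = 6  ⇒  p = 3/5.
For Firm A to be willing to mix, Firm A must be indifferent between High and Low, which pins down Firm B's mix.
  Firm A's payoff to High: q·(-8) + (1−q)·4 = -12q + 4
  Firm A's payoff to Low: q·2 + (1−q)·(-7) = 9q - 7
  -12q + 4 = 9q - 7  ⇒  -21q = -11  ⇒  q = 11/21.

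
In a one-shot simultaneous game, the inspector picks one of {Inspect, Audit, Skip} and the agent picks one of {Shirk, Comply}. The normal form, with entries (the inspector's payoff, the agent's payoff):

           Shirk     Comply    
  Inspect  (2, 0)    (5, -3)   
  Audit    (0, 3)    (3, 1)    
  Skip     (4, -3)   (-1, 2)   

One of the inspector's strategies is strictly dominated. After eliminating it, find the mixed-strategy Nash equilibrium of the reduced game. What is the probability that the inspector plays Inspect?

p = 5/8

The inspector's strategy Audit is strictly dominated by Inspect: 2 > 0 and 5 > 3. Eliminate Audit.
In a mixed equilibrium the agent is indifferent between Shirk and Comply; this condition fixes p.
  the agent's payoff to Shirk: p·0 + (1−p)·(-3) = 3p - 3
  the agent's payoff to Comply: p·(-3) + (1−p)·2 = -5p + 2
  3p - 3 = -5p + 2  ⇒  8p = 5  ⇒  p = 5/8.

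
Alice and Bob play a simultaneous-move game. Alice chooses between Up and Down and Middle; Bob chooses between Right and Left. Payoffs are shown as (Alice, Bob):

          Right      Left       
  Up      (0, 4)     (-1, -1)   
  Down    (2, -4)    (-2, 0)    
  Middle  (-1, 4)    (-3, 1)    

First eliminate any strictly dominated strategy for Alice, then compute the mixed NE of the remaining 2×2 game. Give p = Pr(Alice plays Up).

p = 4/9

Alice's strategy Middle is strictly dominated by Down: 2 > -1 and -2 > -3. Eliminate Middle.
Set Bob's expected payoff from Right equal to that from Left:
  Bob's payoff to Right: p·4 + (1−p)·(-4) = 8p - 4
  Bob's payoff to Left: p·(-1) + (1−p)·0 = -p
  8p - 4 = -p  ⇒  9p = 4  ⇒  p = 4/9.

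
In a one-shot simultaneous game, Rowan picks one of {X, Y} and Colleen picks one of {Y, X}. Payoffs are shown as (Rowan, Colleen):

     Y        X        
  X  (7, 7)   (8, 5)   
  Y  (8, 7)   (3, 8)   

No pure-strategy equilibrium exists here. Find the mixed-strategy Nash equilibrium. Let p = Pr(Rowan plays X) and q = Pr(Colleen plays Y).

p = 1/3, q = 5/6

In a mixed equilibrium Colleen is indifferent between Y and X; this condition fixes p.
  Colleen's payoff to Y: p·7 + (1−p)·7 = 7
  Colleen's payoff to X: p·5 + (1−p)·8 = -3p + 8
  7 = -3p + 8  ⇒  3p = 1  ⇒  p = 1/3.
In a mixed equilibrium Rowan is indifferent between X and Y; this condition fixes q.
  Rowan's expected payoff from X: q·7 + (1−q)·8 = -q + 8
  Rowan's expected payoff from Y: q·8 + (1−q)·3 = 5q + 3
  -q + 8 = 5q + 3  ⇒  -6q = -5  ⇒  q = 5/6.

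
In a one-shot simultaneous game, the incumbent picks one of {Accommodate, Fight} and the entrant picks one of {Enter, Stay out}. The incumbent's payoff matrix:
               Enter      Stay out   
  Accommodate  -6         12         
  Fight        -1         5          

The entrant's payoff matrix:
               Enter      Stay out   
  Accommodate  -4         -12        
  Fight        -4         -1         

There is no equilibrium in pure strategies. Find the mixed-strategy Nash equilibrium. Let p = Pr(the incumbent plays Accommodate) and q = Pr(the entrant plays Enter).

p = 3/11, q = 7/12

The entrant's indifference between Enter and Stay out determines the incumbent's mixing probability p:
  the entrant's expected payoff from Enter: p·(-4) + (1−p)·(-4) = -4
  the entrant's expected payoff from Stay out: p·(-12) + (1−p)·(-1) = -11p - 1
  -4 = -11p - 1  ⇒  11p = 3  ⇒  p = 3/11.
The entrant's mix must leave the incumbent indifferent between Accommodate and Fight.
  the incumbent's payoff from Accommodate: q·(-6) + (1−q)·12 = -18q + 12
  the incumbent's payoff from Fight: q·(-1) + (1−q)·5 = -6q + 5
  -18q + 12 = -6q + 5  ⇒  -12q = -7  ⇒  q = 7/12.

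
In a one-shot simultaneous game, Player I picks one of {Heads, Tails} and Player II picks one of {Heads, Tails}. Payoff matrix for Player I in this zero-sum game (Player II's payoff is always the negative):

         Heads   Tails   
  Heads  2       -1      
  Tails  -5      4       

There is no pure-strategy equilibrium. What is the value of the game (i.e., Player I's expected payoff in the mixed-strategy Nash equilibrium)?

Player II's mix must leave Player I indifferent between Heads and Tails.
  Player I's payoff from Heads: q·2 + (1−q)·(-1) = 3q - 1
  Player I's payoff from Tails: q·(-5) + (1−q)·4 = -9q + 4
  3q - 1 = -9q + 4  ⇒  12q = 5  ⇒  q = 5/12.
The value is Player I's expected payoff against this mix (using Heads): (5/12)·2 + (7/12)·(-1) = 1/4.

v = 1/4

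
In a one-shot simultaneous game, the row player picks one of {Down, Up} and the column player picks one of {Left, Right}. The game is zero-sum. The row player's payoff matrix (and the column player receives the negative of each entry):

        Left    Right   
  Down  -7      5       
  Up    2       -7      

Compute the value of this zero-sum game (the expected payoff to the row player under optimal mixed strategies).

In a mixed equilibrium the row player is indifferent between Down and Up; this condition fixes q.
  the row player's payoff to Down: q·(-7) + (1−q)·5 = -12q + 5
  the row player's payoff to Up: q·2 + (1−q)·(-7) = 9q - 7
  -12q + 5 = 9q - 7  ⇒  -21q = -12  ⇒  q = 4/7.
The value is the row player's expected payoff against this mix (using Down): (4/7)·(-7) + (3/7)·5 = -13/7.

v = -13/7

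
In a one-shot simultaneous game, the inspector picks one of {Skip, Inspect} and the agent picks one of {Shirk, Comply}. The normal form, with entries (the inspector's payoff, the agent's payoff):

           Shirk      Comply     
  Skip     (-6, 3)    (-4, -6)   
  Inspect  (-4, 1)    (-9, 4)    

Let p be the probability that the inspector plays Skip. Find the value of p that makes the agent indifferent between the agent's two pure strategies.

p = 1/4

Set the agent's expected payoff from Shirk equal to that from Comply:
  the agent's expected payoff from Shirk: p·3 + (1−p)·1 = 2p + 1
  the agent's expected payoff from Comply: p·(-6) + (1−p)·4 = -10p + 4
  2p + 1 = -10p + 4  ⇒  12p = 3  ⇒  p = 1/4.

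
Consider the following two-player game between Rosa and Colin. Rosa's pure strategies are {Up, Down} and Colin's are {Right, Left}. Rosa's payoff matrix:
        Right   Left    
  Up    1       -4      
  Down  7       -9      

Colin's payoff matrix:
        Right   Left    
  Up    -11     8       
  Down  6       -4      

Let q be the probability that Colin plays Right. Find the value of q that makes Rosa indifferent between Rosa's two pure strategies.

For Rosa to be willing to mix, Rosa must be indifferent between Up and Down, which pins down Colin's mix.
  Rosa's expected payoff from Up: q·1 + (1−q)·(-4) = 5q - 4
  Rosa's expected payoff from Down: q·7 + (1−q)·(-9) = 16q - 9
  5q - 4 = 16q - 9  ⇒  -11q = -5  ⇒  q = 5/11.

q = 5/11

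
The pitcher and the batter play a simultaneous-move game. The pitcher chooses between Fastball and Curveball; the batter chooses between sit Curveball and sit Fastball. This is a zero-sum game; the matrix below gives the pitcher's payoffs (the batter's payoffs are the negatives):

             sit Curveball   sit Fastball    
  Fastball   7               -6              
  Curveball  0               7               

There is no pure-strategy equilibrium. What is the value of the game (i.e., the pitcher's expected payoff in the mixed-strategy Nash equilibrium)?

v = 49/20

The batter's mix must leave the pitcher indifferent between Fastball and Curveball.
  the pitcher's payoff to Fastball: q·7 + (1−q)·(-6) = 13q - 6
  the pitcher's payoff to Curveball: q·0 + (1−q)·7 = -7q + 7
  13q - 6 = -7q + 7  ⇒  20q = 13  ⇒  q = 13/20.
The value is the pitcher's expected payoff against this mix (using Fastball): (13/20)·7 + (7/20)·(-6) = 49/20.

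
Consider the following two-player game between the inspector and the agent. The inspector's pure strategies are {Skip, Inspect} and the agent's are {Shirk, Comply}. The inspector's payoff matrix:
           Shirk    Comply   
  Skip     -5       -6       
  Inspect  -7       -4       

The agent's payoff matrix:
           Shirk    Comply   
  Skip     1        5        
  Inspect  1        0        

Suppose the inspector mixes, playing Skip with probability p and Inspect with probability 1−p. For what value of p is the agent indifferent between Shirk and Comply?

p = 1/5

The agent's indifference between Shirk and Comply determines the inspector's mixing probability p:
  the agent's payoff to Shirk: p·1 + (1−p)·1 = 1
  the agent's payoff to Comply: p·5 + (1−p)·0 = 5p
  1 = 5p  ⇒  -5p = -1  ⇒  p = 1/5.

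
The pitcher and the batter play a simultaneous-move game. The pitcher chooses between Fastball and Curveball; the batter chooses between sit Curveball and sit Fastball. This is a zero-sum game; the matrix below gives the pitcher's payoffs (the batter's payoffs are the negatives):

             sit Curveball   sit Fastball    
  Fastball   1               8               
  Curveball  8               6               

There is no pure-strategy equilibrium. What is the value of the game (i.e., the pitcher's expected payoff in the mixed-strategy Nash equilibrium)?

For the pitcher to be willing to mix, the pitcher must be indifferent between Fastball and Curveball, which pins down the batter's mix.
  the pitcher's payoff to Fastball: q·1 + (1−q)·8 = -7q + 8
  the pitcher's payoff to Curveball: q·8 + (1−q)·6 = 2q + 6
  -7q + 8 = 2q + 6  ⇒  -9q = -2  ⇒  q = 2/9.
The value is the pitcher's expected payoff against this mix (using Fastball): (2/9)·1 + (7/9)·8 = 58/9.

v = 58/9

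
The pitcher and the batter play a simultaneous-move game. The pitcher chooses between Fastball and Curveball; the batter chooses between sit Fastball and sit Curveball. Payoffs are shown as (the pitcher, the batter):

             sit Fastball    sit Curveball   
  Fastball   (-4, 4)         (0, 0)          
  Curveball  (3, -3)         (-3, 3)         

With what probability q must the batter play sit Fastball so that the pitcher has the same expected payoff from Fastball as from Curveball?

q = 3/10

Set the pitcher's expected payoff from Fastball equal to that from Curveball:
  the pitcher's payoff to Fastball: q·(-4) + (1−q)·0 = -4q
  the pitcher's payoff to Curveball: q·3 + (1−q)·(-3) = 6q - 3
  -4q = 6q - 3  ⇒  -10q = -3  ⇒  q = 3/10.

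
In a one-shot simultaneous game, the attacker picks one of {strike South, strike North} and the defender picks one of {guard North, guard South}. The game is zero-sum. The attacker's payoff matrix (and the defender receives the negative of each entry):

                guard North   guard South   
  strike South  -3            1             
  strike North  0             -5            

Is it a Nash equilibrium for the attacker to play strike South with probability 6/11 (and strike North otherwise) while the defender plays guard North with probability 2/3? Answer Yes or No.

Given the attacker's mix p = 6/11, the defender's payoff from guard North is 18/11 but from guard South is 19/11. The defender strictly prefers guard South, so the defender would not mix.
So the proposed profile is not a Nash equilibrium.

No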